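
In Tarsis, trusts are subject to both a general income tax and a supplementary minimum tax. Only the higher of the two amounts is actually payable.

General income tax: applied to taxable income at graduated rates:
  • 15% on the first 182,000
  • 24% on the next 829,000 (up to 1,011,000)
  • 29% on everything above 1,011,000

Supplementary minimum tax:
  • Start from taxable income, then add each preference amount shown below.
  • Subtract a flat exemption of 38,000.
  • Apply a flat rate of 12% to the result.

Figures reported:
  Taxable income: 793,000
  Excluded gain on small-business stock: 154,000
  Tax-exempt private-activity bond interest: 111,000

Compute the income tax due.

173,940

General income tax:
  182,000 × 15% = 27,300
  611,000 × 24% = 146,640
  → 173,940

Supplementary minimum tax:
  Adjusted income: 793,000 + 154,000 + 111,000 = 1,058,000
  Less exemption 38,000 → base 1,020,000
  1,020,000 × 12% = 122,400

173,940 > 122,400, so the general income tax governs.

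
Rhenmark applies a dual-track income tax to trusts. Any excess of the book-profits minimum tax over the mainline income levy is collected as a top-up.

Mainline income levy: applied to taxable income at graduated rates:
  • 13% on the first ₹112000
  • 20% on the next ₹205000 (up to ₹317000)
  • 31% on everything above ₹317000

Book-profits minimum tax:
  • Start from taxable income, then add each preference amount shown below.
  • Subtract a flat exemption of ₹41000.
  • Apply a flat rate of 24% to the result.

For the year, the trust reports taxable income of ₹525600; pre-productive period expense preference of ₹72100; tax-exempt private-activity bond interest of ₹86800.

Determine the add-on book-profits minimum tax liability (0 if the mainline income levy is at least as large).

Mainline income levy:
  ₹112000 × 13% = ₹14560
  ₹205000 × 20% = ₹41000
  ₹208600 × 31% = ₹64666
  → ₹120226

Book-profits minimum tax:
  Adjusted income: ₹525600 + ₹72100 + ₹86800 = ₹684500
  Less exemption ₹41000 → base ₹643500
  ₹643500 × 24% = ₹154440

Excess of book-profits minimum tax over mainline income levy: ₹154440 − ₹120226 = ₹34214.

₹34214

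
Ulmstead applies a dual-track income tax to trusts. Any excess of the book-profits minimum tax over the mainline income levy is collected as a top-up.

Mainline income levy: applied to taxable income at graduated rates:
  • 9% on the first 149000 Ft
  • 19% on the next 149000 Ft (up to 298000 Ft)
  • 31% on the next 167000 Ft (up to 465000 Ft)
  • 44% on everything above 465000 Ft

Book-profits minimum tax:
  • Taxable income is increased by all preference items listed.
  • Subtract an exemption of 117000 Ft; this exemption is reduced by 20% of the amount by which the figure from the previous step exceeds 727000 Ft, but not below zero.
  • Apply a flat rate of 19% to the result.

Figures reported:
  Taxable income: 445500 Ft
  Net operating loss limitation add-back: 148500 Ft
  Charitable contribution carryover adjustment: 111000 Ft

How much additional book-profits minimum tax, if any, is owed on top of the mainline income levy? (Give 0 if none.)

Book-profits minimum tax:
  Adjusted income: 445500 Ft + 148500 Ft + 111000 Ft = 705000 Ft
  Exemption: 705000 Ft ≤ 727000 Ft, so full 117000 Ft applies
  Base: 705000 Ft − 117000 Ft = 588000 Ft
  588000 Ft × 19% = 111720 Ft

Mainline income levy:
  149000 Ft × 9% = 13410 Ft
  149000 Ft × 19% = 28310 Ft
  147500 Ft × 31% = 45725 Ft
  → 87445 Ft

Excess of book-profits minimum tax over mainline income levy: 111720 Ft − 87445 Ft = 24275 Ft.

24275 Ft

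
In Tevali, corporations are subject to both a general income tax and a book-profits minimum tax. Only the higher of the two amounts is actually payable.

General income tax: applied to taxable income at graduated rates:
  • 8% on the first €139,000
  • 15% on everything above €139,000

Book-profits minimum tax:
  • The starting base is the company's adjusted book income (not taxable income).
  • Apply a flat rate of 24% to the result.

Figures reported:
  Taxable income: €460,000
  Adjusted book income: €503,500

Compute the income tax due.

€120,840

Book-profits minimum tax:
  Base (adjusted book income): €503,500
  €503,500 × 24% = €120,840

General income tax:
  €139,000 × 8% = €11,120
  €321,000 × 15% = €48,150
  → €59,270

€120,840 > €59,270, so the book-profits minimum tax is the binding amount.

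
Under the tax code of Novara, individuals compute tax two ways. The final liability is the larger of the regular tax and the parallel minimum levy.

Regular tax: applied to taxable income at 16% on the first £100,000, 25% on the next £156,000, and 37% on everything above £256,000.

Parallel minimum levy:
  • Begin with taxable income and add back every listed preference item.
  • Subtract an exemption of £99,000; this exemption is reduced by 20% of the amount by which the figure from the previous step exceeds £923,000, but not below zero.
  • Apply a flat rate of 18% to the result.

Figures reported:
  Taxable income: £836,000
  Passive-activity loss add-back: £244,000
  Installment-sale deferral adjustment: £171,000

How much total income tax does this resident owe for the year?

£269,600

Regular tax:
  £100,000 × 16% = £16,000
  £156,000 × 25% = £39,000
  £580,000 × 37% = £214,600
  → £269,600

Parallel minimum levy:
  Adjusted income: £836,000 + £244,000 + £171,000 = £1,251,000
  Exemption: £99,000 − 20% × (£1,251,000 − £923,000) = £99,000 − £65,600 = £33,400
  Base: £1,251,000 − £33,400 = £1,217,600
  £1,217,600 × 18% = £219,168

£269,600 > £219,168, so the regular tax governs.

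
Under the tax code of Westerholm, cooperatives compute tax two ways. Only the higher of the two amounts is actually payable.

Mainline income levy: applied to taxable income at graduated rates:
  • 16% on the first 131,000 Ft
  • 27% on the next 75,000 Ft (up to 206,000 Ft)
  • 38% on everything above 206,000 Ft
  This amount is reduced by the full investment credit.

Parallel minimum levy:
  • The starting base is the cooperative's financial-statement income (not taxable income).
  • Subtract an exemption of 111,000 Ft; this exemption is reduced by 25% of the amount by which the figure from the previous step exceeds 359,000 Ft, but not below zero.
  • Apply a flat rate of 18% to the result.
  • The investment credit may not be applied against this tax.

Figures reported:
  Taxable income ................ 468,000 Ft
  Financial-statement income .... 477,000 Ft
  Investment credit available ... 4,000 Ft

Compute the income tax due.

Parallel minimum levy:
  Base (financial-statement income): 477,000 Ft
  Exemption: 111,000 Ft − 25% × (477,000 Ft − 359,000 Ft) = 111,000 Ft − 29,500 Ft = 81,500 Ft
  Base: 477,000 Ft − 81,500 Ft = 395,500 Ft
  395,500 Ft × 18% = 71,190 Ft

Mainline income levy:
  131,000 Ft × 16% = 20,960 Ft
  75,000 Ft × 27% = 20,250 Ft
  262,000 Ft × 38% = 99,560 Ft
  → 140,770 Ft
  Less investment credit 4,000 Ft → 136,770 Ft

136,770 Ft > 71,190 Ft, so the mainline income levy governs.

136,770 Ft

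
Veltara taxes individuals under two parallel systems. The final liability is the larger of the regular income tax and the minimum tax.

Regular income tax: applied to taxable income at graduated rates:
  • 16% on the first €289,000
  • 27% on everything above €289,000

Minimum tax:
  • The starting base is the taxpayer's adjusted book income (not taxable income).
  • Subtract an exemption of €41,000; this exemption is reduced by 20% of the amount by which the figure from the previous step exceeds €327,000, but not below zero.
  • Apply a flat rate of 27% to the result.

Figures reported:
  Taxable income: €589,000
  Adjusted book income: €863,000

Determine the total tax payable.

Minimum tax:
  Base (adjusted book income): €863,000
  Exemption: 20% × (€863,000 − €327,000) = €107,200 ≥ €41,000, so the exemption is fully phased out
  Base: €863,000 − €0 = €863,000
  €863,000 × 27% = €233,010

Regular income tax:
  €289,000 × 16% = €46,240
  €300,000 × 27% = €81,000
  → €127,240

€233,010 > €127,240, so the minimum tax is the binding amount.

€233,010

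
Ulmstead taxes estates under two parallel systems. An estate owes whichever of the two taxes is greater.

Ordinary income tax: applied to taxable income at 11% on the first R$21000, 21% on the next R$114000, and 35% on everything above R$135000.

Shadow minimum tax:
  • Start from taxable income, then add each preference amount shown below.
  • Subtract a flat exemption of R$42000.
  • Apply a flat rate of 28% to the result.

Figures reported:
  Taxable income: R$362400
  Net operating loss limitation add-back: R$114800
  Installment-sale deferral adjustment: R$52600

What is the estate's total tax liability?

Ordinary income tax:
  R$21000 × 11% = R$2310
  R$114000 × 21% = R$23940
  R$227400 × 35% = R$79590
  → R$105840

Shadow minimum tax:
  Adjusted income: R$362400 + R$114800 + R$52600 = R$529800
  Less exemption R$42000 → base R$487800
  R$487800 × 28% = R$136584

R$136584 > R$105840, so the shadow minimum tax is the binding amount.

R$136584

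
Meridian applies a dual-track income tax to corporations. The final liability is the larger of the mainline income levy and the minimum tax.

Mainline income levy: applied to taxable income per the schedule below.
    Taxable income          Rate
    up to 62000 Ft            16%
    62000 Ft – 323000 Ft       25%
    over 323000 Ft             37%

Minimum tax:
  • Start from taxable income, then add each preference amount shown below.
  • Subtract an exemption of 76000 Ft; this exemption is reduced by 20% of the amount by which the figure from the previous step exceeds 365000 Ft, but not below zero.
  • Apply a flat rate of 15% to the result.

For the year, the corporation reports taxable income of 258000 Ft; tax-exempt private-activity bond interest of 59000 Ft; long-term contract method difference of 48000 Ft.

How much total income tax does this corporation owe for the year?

58920 Ft

Minimum tax:
  Adjusted income: 258000 Ft + 59000 Ft + 48000 Ft = 365000 Ft
  Exemption: 365000 Ft ≤ 365000 Ft, so full 76000 Ft applies
  Base: 365000 Ft − 76000 Ft = 289000 Ft
  289000 Ft × 15% = 43350 Ft

Mainline income levy:
  62000 Ft × 16% = 9920 Ft
  196000 Ft × 25% = 49000 Ft
  → 58920 Ft

58920 Ft > 43350 Ft, so the mainline income levy governs.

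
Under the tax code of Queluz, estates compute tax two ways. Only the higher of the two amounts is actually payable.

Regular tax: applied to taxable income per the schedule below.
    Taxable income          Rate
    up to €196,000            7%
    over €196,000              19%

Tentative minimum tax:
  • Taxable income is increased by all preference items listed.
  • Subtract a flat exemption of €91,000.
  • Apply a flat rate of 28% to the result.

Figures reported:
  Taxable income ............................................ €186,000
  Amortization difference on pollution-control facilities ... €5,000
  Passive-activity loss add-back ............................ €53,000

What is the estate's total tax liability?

Regular tax:
  €186,000 × 7% = €13,020

Tentative minimum tax:
  Adjusted income: €186,000 + €5,000 + €53,000 = €244,000
  Less exemption €91,000 → base €153,000
  €153,000 × 28% = €42,840

€42,840 > €13,020, so the tentative minimum tax is the binding amount.

€42,840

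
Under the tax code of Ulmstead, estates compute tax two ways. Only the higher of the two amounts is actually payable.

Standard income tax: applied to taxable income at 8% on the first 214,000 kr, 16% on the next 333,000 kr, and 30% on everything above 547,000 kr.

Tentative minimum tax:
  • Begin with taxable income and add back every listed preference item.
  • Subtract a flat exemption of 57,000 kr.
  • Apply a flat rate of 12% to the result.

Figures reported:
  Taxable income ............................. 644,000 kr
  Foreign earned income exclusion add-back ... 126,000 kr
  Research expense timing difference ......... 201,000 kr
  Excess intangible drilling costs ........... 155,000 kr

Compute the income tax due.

Tentative minimum tax:
  Adjusted income: 644,000 kr + 126,000 kr + 201,000 kr + 155,000 kr = 1,126,000 kr
  Less exemption 57,000 kr → base 1,069,000 kr
  1,069,000 kr × 12% = 128,280 kr

Standard income tax:
  214,000 kr × 8% = 17,120 kr
  333,000 kr × 16% = 53,280 kr
  97,000 kr × 30% = 29,100 kr
  → 99,500 kr

128,280 kr > 99,500 kr, so the tentative minimum tax is the binding amount.

128,280 kr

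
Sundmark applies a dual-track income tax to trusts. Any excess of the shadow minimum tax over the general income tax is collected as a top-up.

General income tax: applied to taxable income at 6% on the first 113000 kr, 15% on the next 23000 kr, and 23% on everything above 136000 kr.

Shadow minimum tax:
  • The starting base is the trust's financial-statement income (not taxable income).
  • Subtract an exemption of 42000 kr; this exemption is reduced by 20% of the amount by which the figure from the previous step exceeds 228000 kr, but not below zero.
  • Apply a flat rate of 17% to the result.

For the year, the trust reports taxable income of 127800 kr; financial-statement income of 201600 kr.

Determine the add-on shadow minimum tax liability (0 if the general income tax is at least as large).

18132 kr

General income tax:
  113000 kr × 6% = 6780 kr
  14800 kr × 15% = 2220 kr
  → 9000 kr

Shadow minimum tax:
  Base (financial-statement income): 201600 kr
  Exemption: 201600 kr ≤ 228000 kr, so full 42000 kr applies
  Base: 201600 kr − 42000 kr = 159600 kr
  159600 kr × 17% = 27132 kr

Excess of shadow minimum tax over general income tax: 27132 kr − 9000 kr = 18132 kr.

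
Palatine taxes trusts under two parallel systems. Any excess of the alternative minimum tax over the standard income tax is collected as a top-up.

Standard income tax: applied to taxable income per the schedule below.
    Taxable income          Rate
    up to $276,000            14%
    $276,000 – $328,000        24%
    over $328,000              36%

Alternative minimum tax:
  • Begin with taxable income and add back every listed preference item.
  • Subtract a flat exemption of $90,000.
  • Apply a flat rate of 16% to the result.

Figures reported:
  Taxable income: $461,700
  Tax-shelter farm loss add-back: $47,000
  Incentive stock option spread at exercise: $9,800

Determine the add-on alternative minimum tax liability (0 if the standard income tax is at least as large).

Standard income tax:
  $276,000 × 14% = $38,640
  $52,000 × 24% = $12,480
  $133,700 × 36% = $48,132
  → $99,252

Alternative minimum tax:
  Adjusted income: $461,700 + $47,000 + $9,800 = $518,500
  Less exemption $90,000 → base $428,500
  $428,500 × 16% = $68,560

$68,560 ≤ $99,252, so no add-on is due.

$0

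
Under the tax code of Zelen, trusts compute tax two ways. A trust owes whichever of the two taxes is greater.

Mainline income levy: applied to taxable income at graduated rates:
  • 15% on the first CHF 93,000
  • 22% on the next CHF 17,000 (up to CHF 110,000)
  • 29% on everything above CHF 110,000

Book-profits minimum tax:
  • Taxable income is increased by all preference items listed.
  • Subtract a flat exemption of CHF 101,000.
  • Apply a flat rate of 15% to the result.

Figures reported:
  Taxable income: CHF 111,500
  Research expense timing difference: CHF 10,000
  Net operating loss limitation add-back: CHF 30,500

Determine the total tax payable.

CHF 18,125

Mainline income levy:
  CHF 93,000 × 15% = CHF 13,950
  CHF 17,000 × 22% = CHF 3,740
  CHF 1,500 × 29% = CHF 435
  → CHF 18,125

Book-profits minimum tax:
  Adjusted income: CHF 111,500 + CHF 10,000 + CHF 30,500 = CHF 152,000
  Less exemption CHF 101,000 → base CHF 51,000
  CHF 51,000 × 15% = CHF 7,650

CHF 18,125 > CHF 7,650, so the mainline income levy governs.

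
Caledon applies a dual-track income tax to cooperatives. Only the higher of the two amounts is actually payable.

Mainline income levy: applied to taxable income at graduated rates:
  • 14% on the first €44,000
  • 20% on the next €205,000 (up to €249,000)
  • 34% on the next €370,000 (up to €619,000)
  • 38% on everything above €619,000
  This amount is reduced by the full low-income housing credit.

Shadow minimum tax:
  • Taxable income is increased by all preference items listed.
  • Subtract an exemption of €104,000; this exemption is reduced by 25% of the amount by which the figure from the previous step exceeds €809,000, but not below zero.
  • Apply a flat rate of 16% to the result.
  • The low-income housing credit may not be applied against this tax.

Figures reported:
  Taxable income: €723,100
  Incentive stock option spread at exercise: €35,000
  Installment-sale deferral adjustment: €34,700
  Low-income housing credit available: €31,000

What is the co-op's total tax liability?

€181,518

Shadow minimum tax:
  Adjusted income: €723,100 + €35,000 + €34,700 = €792,800
  Exemption: €792,800 ≤ €809,000, so full €104,000 applies
  Base: €792,800 − €104,000 = €688,800
  €688,800 × 16% = €110,208

Mainline income levy:
  €44,000 × 14% = €6,160
  €205,000 × 20% = €41,000
  €370,000 × 34% = €125,800
  €104,100 × 38% = €39,558
  → €212,518
  Less low-income housing credit €31,000 → €181,518

€181,518 > €110,208, so the mainline income levy governs.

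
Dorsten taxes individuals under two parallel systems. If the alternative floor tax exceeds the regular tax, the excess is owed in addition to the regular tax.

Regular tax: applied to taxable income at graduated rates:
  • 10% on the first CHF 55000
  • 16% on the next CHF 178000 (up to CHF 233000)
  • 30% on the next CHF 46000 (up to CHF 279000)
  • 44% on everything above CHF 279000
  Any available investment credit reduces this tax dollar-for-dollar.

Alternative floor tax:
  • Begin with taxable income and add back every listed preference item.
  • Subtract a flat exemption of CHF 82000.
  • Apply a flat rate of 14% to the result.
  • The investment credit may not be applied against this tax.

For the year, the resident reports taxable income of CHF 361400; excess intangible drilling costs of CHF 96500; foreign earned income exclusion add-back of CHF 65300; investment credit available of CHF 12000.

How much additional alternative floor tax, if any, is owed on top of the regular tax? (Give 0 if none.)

Alternative floor tax:
  Adjusted income: CHF 361400 + CHF 96500 + CHF 65300 = CHF 523200
  Less exemption CHF 82000 → base CHF 441200
  CHF 441200 × 14% = CHF 61768

Regular tax:
  CHF 55000 × 10% = CHF 5500
  CHF 178000 × 16% = CHF 28480
  CHF 46000 × 30% = CHF 13800
  CHF 82400 × 44% = CHF 36256
  → CHF 84036
  Less investment credit CHF 12000 → CHF 72036

CHF 61768 ≤ CHF 72036, so no add-on is due.

CHF 0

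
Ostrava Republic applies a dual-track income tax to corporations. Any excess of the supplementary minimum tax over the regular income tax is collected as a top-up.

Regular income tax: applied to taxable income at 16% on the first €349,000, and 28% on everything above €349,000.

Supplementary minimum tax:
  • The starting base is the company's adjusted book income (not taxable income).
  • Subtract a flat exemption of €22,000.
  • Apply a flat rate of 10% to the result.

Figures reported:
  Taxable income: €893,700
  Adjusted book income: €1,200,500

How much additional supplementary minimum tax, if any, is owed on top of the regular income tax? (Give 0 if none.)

Regular income tax:
  €349,000 × 16% = €55,840
  €544,700 × 28% = €152,516
  → €208,356

Supplementary minimum tax:
  Base (adjusted book income): €1,200,500
  Less exemption €22,000 → base €1,178,500
  €1,178,500 × 10% = €117,850

€117,850 ≤ €208,356, so no add-on is due.

€0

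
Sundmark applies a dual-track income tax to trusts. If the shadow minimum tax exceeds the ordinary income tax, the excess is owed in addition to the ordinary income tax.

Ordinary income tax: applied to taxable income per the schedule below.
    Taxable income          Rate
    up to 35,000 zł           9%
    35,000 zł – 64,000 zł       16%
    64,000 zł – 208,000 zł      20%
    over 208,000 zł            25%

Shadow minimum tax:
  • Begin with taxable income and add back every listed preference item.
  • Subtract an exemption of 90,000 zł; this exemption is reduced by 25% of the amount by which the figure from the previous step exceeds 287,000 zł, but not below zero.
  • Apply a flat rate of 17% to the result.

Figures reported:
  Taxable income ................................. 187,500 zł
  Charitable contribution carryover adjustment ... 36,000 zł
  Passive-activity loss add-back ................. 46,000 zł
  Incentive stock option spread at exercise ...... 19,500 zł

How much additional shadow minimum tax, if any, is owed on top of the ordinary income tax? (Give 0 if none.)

1,425 zł

Shadow minimum tax:
  Adjusted income: 187,500 zł + 36,000 zł + 46,000 zł + 19,500 zł = 289,000 zł
  Exemption: 90,000 zł − 25% × (289,000 zł − 287,000 zł) = 90,000 zł − 500 zł = 89,500 zł
  Base: 289,000 zł − 89,500 zł = 199,500 zł
  199,500 zł × 17% = 33,915 zł

Ordinary income tax:
  35,000 zł × 9% = 3,150 zł
  29,000 zł × 16% = 4,640 zł
  123,500 zł × 20% = 24,700 zł
  → 32,490 zł

Excess of shadow minimum tax over ordinary income tax: 33,915 zł − 32,490 zł = 1,425 zł.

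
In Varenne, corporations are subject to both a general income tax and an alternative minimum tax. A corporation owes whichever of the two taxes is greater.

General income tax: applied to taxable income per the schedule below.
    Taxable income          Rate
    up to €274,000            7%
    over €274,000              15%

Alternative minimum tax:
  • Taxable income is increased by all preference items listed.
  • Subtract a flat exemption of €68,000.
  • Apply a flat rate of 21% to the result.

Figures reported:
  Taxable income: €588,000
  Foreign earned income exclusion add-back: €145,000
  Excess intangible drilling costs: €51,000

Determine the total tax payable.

Alternative minimum tax:
  Adjusted income: €588,000 + €145,000 + €51,000 = €784,000
  Less exemption €68,000 → base €716,000
  €716,000 × 21% = €150,360

General income tax:
  €274,000 × 7% = €19,180
  €314,000 × 15% = €47,100
  → €66,280

€150,360 > €66,280, so the alternative minimum tax is the binding amount.

€150,360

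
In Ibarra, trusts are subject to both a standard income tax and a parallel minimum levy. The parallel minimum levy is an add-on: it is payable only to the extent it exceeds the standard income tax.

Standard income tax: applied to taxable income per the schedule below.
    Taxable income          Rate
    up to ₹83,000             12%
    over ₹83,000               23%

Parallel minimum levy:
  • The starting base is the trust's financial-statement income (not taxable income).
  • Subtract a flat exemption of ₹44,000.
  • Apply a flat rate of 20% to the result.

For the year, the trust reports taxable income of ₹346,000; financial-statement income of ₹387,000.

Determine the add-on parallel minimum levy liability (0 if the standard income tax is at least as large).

Parallel minimum levy:
  Base (financial-statement income): ₹387,000
  Less exemption ₹44,000 → base ₹343,000
  ₹343,000 × 20% = ₹68,600

Standard income tax:
  ₹83,000 × 12% = ₹9,960
  ₹263,000 × 23% = ₹60,490
  → ₹70,450

₹68,600 ≤ ₹70,450, so no add-on is due.

₹0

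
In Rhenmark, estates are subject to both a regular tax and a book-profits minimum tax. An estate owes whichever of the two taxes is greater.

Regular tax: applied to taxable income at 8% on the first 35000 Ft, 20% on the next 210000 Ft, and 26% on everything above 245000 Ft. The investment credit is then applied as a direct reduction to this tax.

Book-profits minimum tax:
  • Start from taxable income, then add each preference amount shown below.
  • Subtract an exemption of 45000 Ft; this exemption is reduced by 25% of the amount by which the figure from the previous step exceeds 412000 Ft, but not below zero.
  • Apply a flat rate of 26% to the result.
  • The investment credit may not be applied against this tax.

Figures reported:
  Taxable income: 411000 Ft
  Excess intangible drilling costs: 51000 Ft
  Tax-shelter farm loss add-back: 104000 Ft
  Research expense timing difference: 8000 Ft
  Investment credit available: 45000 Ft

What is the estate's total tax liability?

148070 Ft

Regular tax:
  35000 Ft × 8% = 2800 Ft
  210000 Ft × 20% = 42000 Ft
  166000 Ft × 26% = 43160 Ft
  → 87960 Ft
  Less investment credit 45000 Ft → 42960 Ft

Book-profits minimum tax:
  Adjusted income: 411000 Ft + 51000 Ft + 104000 Ft + 8000 Ft = 574000 Ft
  Exemption: 45000 Ft − 25% × (574000 Ft − 412000 Ft) = 45000 Ft − 40500 Ft = 4500 Ft
  Base: 574000 Ft − 4500 Ft = 569500 Ft
  569500 Ft × 26% = 148070 Ft

148070 Ft > 42960 Ft, so the book-profits minimum tax is the binding amount.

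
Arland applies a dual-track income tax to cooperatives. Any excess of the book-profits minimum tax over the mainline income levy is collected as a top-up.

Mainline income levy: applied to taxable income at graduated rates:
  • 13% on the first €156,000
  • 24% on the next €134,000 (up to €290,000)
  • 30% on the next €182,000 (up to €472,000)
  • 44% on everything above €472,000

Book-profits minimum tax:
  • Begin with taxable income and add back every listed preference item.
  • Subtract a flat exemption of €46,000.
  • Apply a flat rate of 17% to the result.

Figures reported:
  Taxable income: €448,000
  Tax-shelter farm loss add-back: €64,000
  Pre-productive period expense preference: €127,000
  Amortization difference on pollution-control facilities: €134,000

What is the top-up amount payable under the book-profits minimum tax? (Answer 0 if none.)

Book-profits minimum tax:
  Adjusted income: €448,000 + €64,000 + €127,000 + €134,000 = €773,000
  Less exemption €46,000 → base €727,000
  €727,000 × 17% = €123,590

Mainline income levy:
  €156,000 × 13% = €20,280
  €134,000 × 24% = €32,160
  €158,000 × 30% = €47,400
  → €99,840

Excess of book-profits minimum tax over mainline income levy: €123,590 − €99,840 = €23,750.

€23,750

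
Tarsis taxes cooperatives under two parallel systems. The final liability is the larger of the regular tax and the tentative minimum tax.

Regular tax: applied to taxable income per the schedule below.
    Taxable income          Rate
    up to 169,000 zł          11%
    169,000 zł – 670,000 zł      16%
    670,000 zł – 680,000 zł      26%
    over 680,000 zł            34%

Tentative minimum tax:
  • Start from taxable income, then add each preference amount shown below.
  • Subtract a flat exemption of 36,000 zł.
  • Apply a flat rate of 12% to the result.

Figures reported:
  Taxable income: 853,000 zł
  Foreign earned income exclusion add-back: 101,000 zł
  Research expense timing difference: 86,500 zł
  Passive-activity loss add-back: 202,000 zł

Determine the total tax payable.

Tentative minimum tax:
  Adjusted income: 853,000 zł + 101,000 zł + 86,500 zł + 202,000 zł = 1,242,500 zł
  Less exemption 36,000 zł → base 1,206,500 zł
  1,206,500 zł × 12% = 144,780 zł

Regular tax:
  169,000 zł × 11% = 18,590 zł
  501,000 zł × 16% = 80,160 zł
  10,000 zł × 26% = 2,600 zł
  173,000 zł × 34% = 58,820 zł
  → 160,170 zł

160,170 zł > 144,780 zł, so the regular tax governs.

160,170 zł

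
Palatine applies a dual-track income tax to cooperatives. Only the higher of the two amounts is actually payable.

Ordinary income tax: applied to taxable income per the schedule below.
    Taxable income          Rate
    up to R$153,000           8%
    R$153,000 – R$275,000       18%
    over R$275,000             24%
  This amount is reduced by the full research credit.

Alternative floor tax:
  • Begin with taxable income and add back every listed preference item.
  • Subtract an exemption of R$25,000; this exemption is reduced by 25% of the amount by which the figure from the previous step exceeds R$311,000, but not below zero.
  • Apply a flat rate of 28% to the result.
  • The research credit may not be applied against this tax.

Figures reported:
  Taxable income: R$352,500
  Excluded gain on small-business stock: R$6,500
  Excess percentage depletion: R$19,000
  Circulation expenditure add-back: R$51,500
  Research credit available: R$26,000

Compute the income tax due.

R$120,260

Alternative floor tax:
  Adjusted income: R$352,500 + R$6,500 + R$19,000 + R$51,500 = R$429,500
  Exemption: 25% × (R$429,500 − R$311,000) = R$29,625 ≥ R$25,000, so the exemption is fully phased out
  Base: R$429,500 − R$0 = R$429,500
  R$429,500 × 28% = R$120,260

Ordinary income tax:
  R$153,000 × 8% = R$12,240
  R$122,000 × 18% = R$21,960
  R$77,500 × 24% = R$18,600
  → R$52,800
  Less research credit R$26,000 → R$26,800

R$120,260 > R$26,800, so the alternative floor tax is the binding amount.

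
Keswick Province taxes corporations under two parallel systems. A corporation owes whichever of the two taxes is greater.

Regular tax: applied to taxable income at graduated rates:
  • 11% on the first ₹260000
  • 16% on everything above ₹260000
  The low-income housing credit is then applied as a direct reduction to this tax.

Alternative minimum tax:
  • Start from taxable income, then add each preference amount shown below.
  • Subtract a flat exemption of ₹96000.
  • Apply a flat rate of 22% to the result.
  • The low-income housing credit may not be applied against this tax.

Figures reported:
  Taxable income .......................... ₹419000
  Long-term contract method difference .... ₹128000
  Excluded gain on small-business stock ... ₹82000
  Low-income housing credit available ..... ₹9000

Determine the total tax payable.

₹117260

Regular tax:
  ₹260000 × 11% = ₹28600
  ₹159000 × 16% = ₹25440
  → ₹54040
  Less low-income housing credit ₹9000 → ₹45040

Alternative minimum tax:
  Adjusted income: ₹419000 + ₹128000 + ₹82000 = ₹629000
  Less exemption ₹96000 → base ₹533000
  ₹533000 × 22% = ₹117260

₹117260 > ₹45040, so the alternative minimum tax is the binding amount.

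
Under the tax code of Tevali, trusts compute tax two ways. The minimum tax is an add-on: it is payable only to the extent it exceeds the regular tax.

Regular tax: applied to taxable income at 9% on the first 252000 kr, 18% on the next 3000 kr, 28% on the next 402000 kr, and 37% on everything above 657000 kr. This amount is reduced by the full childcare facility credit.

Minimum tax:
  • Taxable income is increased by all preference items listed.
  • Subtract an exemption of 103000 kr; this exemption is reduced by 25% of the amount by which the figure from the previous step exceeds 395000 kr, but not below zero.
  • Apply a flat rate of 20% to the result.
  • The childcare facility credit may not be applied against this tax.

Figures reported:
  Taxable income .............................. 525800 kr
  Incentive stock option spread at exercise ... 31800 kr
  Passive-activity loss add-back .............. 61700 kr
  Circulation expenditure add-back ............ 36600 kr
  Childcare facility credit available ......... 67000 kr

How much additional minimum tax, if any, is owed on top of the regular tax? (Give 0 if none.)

91581 kr

Regular tax:
  252000 kr × 9% = 22680 kr
  3000 kr × 18% = 540 kr
  270800 kr × 28% = 75824 kr
  → 99044 kr
  Less childcare facility credit 67000 kr → 32044 kr

Minimum tax:
  Adjusted income: 525800 kr + 31800 kr + 61700 kr + 36600 kr = 655900 kr
  Exemption: 103000 kr − 25% × (655900 kr − 395000 kr) = 103000 kr − 65225 kr = 37775 kr
  Base: 655900 kr − 37775 kr = 618125 kr
  618125 kr × 20% = 123625 kr

Excess of minimum tax over regular tax: 123625 kr − 32044 kr = 91581 kr.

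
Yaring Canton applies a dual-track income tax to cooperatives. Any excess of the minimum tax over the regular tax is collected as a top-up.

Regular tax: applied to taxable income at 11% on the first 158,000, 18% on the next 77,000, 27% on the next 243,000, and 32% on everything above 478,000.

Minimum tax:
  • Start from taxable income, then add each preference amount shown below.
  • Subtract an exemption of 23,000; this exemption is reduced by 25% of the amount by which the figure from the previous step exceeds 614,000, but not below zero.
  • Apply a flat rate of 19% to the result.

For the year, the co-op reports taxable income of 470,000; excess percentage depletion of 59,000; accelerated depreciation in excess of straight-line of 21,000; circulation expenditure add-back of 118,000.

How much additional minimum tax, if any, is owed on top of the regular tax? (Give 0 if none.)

30,425

Regular tax:
  158,000 × 11% = 17,380
  77,000 × 18% = 13,860
  235,000 × 27% = 63,450
  → 94,690

Minimum tax:
  Adjusted income: 470,000 + 59,000 + 21,000 + 118,000 = 668,000
  Exemption: 23,000 − 25% × (668,000 − 614,000) = 23,000 − 13,500 = 9,500
  Base: 668,000 − 9,500 = 658,500
  658,500 × 19% = 125,115

Excess of minimum tax over regular tax: 125,115 − 94,690 = 30,425.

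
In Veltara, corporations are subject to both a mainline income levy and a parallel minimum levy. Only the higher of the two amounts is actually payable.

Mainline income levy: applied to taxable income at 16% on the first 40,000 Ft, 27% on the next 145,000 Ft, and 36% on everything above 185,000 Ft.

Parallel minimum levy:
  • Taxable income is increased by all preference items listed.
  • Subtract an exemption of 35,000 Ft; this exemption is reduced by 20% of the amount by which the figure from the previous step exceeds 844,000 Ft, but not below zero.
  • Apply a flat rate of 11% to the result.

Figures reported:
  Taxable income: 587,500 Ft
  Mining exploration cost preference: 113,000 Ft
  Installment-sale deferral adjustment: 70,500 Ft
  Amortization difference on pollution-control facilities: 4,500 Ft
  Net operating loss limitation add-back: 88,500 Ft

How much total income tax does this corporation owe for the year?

190,450 Ft

Mainline income levy:
  40,000 Ft × 16% = 6,400 Ft
  145,000 Ft × 27% = 39,150 Ft
  402,500 Ft × 36% = 144,900 Ft
  → 190,450 Ft

Parallel minimum levy:
  Adjusted income: 587,500 Ft + 113,000 Ft + 70,500 Ft + 4,500 Ft + 88,500 Ft = 864,000 Ft
  Exemption: 35,000 Ft − 20% × (864,000 Ft − 844,000 Ft) = 35,000 Ft − 4,000 Ft = 31,000 Ft
  Base: 864,000 Ft − 31,000 Ft = 833,000 Ft
  833,000 Ft × 11% = 91,630 Ft

190,450 Ft > 91,630 Ft, so the mainline income levy governs.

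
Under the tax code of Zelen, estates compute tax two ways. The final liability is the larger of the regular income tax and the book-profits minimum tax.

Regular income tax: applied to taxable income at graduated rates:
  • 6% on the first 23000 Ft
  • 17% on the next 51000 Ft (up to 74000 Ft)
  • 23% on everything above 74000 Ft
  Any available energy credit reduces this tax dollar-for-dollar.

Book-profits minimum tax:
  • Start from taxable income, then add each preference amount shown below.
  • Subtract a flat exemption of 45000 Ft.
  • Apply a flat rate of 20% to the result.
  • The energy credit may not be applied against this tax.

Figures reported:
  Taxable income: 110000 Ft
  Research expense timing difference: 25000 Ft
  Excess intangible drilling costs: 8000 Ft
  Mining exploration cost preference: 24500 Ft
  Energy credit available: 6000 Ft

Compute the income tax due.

24500 Ft

Regular income tax:
  23000 Ft × 6% = 1380 Ft
  51000 Ft × 17% = 8670 Ft
  36000 Ft × 23% = 8280 Ft
  → 18330 Ft
  Less energy credit 6000 Ft → 12330 Ft

Book-profits minimum tax:
  Adjusted income: 110000 Ft + 25000 Ft + 8000 Ft + 24500 Ft = 167500 Ft
  Less exemption 45000 Ft → base 122500 Ft
  122500 Ft × 20% = 24500 Ft

24500 Ft > 12330 Ft, so the book-profits minimum tax is the binding amount.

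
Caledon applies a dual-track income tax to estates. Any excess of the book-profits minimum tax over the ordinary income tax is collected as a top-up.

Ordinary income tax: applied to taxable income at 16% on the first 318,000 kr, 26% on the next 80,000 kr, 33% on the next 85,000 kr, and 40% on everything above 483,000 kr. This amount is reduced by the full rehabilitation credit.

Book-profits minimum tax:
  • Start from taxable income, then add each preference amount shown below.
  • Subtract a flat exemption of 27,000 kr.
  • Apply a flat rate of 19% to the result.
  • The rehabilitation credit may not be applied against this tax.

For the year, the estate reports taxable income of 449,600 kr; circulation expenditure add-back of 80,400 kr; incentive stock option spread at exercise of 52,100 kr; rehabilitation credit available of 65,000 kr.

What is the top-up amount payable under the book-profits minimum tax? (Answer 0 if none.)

81,761 kr

Book-profits minimum tax:
  Adjusted income: 449,600 kr + 80,400 kr + 52,100 kr = 582,100 kr
  Less exemption 27,000 kr → base 555,100 kr
  555,100 kr × 19% = 105,469 kr

Ordinary income tax:
  318,000 kr × 16% = 50,880 kr
  80,000 kr × 26% = 20,800 kr
  51,600 kr × 33% = 17,028 kr
  → 88,708 kr
  Less rehabilitation credit 65,000 kr → 23,708 kr

Excess of book-profits minimum tax over ordinary income tax: 105,469 kr − 23,708 kr = 81,761 kr.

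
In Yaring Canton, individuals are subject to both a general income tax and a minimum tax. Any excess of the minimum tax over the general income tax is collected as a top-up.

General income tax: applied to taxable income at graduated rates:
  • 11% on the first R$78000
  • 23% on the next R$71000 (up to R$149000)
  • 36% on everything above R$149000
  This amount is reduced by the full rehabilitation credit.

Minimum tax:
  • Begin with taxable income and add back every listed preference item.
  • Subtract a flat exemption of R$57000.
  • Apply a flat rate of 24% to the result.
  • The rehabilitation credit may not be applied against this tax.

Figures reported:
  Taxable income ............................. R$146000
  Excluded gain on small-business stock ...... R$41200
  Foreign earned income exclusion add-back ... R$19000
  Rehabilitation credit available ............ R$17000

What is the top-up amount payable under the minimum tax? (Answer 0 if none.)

Minimum tax:
  Adjusted income: R$146000 + R$41200 + R$19000 = R$206200
  Less exemption R$57000 → base R$149200
  R$149200 × 24% = R$35808

General income tax:
  R$78000 × 11% = R$8580
  R$68000 × 23% = R$15640
  → R$24220
  Less rehabilitation credit R$17000 → R$7220

Excess of minimum tax over general income tax: R$35808 − R$7220 = R$28588.

R$28588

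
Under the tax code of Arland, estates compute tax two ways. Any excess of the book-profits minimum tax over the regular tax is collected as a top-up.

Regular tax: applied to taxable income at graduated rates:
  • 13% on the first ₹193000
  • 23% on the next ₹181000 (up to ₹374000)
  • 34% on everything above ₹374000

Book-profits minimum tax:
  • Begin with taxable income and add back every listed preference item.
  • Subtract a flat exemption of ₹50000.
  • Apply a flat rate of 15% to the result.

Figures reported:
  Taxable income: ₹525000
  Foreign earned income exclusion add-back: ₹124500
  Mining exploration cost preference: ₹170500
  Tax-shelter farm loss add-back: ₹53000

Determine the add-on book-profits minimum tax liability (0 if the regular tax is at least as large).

₹5390

Book-profits minimum tax:
  Adjusted income: ₹525000 + ₹124500 + ₹170500 + ₹53000 = ₹873000
  Less exemption ₹50000 → base ₹823000
  ₹823000 × 15% = ₹123450

Regular tax:
  ₹193000 × 13% = ₹25090
  ₹181000 × 23% = ₹41630
  ₹151000 × 34% = ₹51340
  → ₹118060

Excess of book-profits minimum tax over regular tax: ₹123450 − ₹118060 = ₹5390.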